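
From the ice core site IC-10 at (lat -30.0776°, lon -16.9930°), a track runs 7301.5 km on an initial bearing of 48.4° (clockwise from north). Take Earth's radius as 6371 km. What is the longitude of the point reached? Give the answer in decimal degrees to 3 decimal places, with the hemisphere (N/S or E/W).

28.929°E

δ = d/R = 7301.5/6371 = 1.146052 rad
φ₂ = arcsin(sin φ₁ cos δ + cos φ₁ sin δ cos θ)
   = arcsin(-0.50117·0.41209 + 0.86535·0.91114·0.66393) = 18.47857°
λ₂ = λ₁ + atan2(sin θ sin δ cos φ₁, cos δ − sin φ₁ sin φ₂) = 28.92876°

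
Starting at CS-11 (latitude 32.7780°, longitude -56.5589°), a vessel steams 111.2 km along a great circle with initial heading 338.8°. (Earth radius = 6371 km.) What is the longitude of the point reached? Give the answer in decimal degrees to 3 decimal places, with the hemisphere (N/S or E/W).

56.994°W

δ = d/R = 111.2/6371 = 0.017454 rad
φ₂ = arcsin(sin φ₁ cos δ + cos φ₁ sin δ cos θ)
   = arcsin(0.54139·0.99985 + 0.84077·0.01745·0.93232) = 33.70962°
λ₂ = λ₁ + atan2(sin θ sin δ cos φ₁, cos δ − sin φ₁ sin φ₂) = -56.99362°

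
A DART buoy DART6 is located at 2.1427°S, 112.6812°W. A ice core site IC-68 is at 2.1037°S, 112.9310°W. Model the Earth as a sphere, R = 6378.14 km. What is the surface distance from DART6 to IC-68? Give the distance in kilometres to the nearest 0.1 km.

28.1 km

Δφ = 0.0390°,  Δλ = -0.2498°
a = sin²(Δφ/2) + cos φ₁ cos φ₂ sin²(Δλ/2) = 0.000005
c = 2·arcsin(√a) = 0.004410 rad = 0.2527°
d = R·c = 6378.14 × 0.004410 = 28.1 km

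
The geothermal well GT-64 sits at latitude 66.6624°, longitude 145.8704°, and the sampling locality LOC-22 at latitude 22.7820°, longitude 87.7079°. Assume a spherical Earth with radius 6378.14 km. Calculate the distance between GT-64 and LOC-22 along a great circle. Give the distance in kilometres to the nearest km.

6318 km

Δφ = -43.8804°,  Δλ = -58.1625°
a = sin²(Δφ/2) + cos φ₁ cos φ₂ sin²(Δλ/2) = 0.225892
c = 2·arcsin(√a) = 0.990567 rad = 56.7553°
d = R·c = 6378.14 × 0.990567 = 6318.0 km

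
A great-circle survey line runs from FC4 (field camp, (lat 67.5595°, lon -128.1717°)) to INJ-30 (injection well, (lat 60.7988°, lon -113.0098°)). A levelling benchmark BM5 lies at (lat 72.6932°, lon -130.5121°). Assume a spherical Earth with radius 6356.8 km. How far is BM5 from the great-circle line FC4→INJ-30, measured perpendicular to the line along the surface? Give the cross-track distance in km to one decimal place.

397.4 km

δ₁₃ = central angle FC4→BM5 = 0.090652 rad  (haversine)
θ₁₃ = bearing FC4→BM5 = 352.288°,  θ₁₂ = bearing FC4→INJ-30 = 128.644°
dₓₜ = R·arcsin(sin δ₁₃ · sin(θ₁₃ − θ₁₂)) = 6356.8·arcsin(0.09053·sin(223.644°)) = -397.432 km
|dₓₜ| = 397.432 km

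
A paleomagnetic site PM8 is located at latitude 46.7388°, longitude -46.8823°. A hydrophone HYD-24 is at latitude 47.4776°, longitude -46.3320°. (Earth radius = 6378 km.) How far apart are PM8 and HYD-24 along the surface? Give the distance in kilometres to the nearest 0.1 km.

Δφ = 0.7388°,  Δλ = 0.5503°
a = sin²(Δφ/2) + cos φ₁ cos φ₂ sin²(Δλ/2) = 0.000052
c = 2·arcsin(√a) = 0.014457 rad = 0.8283°
d = R·c = 6378 × 0.014457 = 92.2 km

92.2 km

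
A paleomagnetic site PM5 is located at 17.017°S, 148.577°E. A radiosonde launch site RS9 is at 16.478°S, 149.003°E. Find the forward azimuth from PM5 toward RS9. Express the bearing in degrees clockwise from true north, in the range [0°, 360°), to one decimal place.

Δλ = 0.4260°
y = sin Δλ · cos φ₂ = 0.007130
x = cos φ₁ sin φ₂ − sin φ₁ cos φ₂ cos Δλ = 0.009399
θ = atan2(y, x) = 37.1811° → 37.1811° (mod 360°)

37.2°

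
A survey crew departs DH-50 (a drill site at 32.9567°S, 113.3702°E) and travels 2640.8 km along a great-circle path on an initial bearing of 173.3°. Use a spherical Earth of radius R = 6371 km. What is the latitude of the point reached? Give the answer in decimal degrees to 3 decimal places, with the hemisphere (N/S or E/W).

56.466°S

δ = d/R = 2640.8/6371 = 0.414503 rad
φ₂ = arcsin(sin φ₁ cos δ + cos φ₁ sin δ cos θ)
   = arcsin(-0.54401·0.91532 + 0.83908·0.40274·-0.99317) = -56.46587°
λ₂ = λ₁ + atan2(sin θ sin δ cos φ₁, cos δ − sin φ₁ sin φ₂) = 118.24941°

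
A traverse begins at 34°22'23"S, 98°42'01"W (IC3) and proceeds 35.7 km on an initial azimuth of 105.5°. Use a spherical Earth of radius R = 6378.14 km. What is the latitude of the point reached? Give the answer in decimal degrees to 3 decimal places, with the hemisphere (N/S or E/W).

IC3: φ = -34.37306°, λ = -98.70028°
δ = d/R = 35.7/6378.14 = 0.005597 rad
φ₂ = arcsin(sin φ₁ cos δ + cos φ₁ sin δ cos θ)
   = arcsin(-0.56458·0.99998 + 0.82538·0.00560·-0.26724) = -34.45819°
λ₂ = λ₁ + atan2(sin θ sin δ cos φ₁, cos δ − sin φ₁ sin φ₂) = -98.32548°

34.458°S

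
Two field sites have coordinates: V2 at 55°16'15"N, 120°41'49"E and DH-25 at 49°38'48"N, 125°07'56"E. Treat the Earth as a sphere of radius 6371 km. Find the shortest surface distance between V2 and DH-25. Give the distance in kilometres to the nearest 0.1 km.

V2: φ = +55.27083°, λ = +120.69694°
DH-25: φ = +49.64667°, λ = +125.13222°
Δφ = -5.6242°,  Δλ = 4.4353°
a = sin²(Δφ/2) + cos φ₁ cos φ₂ sin²(Δλ/2) = 0.002959
c = 2·arcsin(√a) = 0.108852 rad = 6.2368°
d = R·c = 6371 × 0.108852 = 693.5 km

693.5 km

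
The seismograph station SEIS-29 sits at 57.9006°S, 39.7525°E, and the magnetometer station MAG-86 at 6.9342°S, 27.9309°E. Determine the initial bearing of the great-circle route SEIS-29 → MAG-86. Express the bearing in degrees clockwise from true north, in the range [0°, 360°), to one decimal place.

Δλ = -11.8216°
y = sin Δλ · cos φ₂ = -0.203367
x = cos φ₁ sin φ₂ − sin φ₁ cos φ₂ cos Δλ = 0.758941
θ = atan2(y, x) = -15.0006° → 344.9994° (mod 360°)

345.0°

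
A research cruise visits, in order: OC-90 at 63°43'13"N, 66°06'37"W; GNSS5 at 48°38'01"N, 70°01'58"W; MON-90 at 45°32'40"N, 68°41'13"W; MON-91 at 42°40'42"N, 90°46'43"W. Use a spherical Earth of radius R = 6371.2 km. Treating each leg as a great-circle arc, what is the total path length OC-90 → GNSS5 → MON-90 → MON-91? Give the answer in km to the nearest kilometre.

OC-90: φ = +63.72028°, λ = -66.11028°
GNSS5: φ = +48.63361°, λ = -70.03278°
MON-90: φ = +45.54444°, λ = -68.68694°
MON-91: φ = +42.67833°, λ = -90.77861°
OC-90→GNSS5: c = 0.265933 rad, d = 1694.31 km
GNSS5→MON-90: c = 0.056236 rad, d = 358.29 km
MON-90→MON-91: c = 0.280388 rad, d = 1786.41 km
Total = 1694.31 + 358.29 + 1786.41 = 3839.00 km

3839 km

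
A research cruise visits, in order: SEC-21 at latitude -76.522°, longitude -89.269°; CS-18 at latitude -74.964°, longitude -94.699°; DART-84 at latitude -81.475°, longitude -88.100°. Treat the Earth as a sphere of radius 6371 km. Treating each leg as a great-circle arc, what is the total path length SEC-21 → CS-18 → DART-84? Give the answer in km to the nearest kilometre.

966 km

SEC-21→CS-18: c = 0.035807 rad, d = 228.13 km
CS-18→DART-84: c = 0.115864 rad, d = 738.17 km
Total = 228.13 + 738.17 = 966.30 km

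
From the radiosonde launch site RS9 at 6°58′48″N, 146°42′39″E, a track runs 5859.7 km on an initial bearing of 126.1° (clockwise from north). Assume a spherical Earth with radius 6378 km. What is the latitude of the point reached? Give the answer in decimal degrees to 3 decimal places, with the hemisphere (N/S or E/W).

RS9: φ = +6.98000°, λ = +146.71083°
δ = d/R = 5859.7/6378 = 0.918736 rad
φ₂ = arcsin(sin φ₁ cos δ + cos φ₁ sin δ cos θ)
   = arcsin(0.12152·0.60683 + 0.99259·0.79484·-0.58920) = -23.02297°
λ₂ = λ₁ + atan2(sin θ sin δ cos φ₁, cos δ − sin φ₁ sin φ₂) = -169.03840°

23.023°S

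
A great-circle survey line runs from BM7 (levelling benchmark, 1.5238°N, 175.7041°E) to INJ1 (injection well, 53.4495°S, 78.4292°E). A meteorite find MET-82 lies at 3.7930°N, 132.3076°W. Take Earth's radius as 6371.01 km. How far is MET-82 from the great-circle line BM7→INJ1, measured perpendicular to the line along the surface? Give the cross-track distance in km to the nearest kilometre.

δ₁₃ = central angle BM7→MET-82 = 0.907122 rad  (haversine)
θ₁₃ = bearing BM7→MET-82 = 86.376°,  θ₁₂ = bearing BM7→INJ1 = 216.407°
dₓₜ = R·arcsin(sin δ₁₃ · sin(θ₁₃ − θ₁₂)) = 6371.01·arcsin(0.78773·sin(-130.031°)) = -4124.993 km
|dₓₜ| = 4124.993 km

4125 km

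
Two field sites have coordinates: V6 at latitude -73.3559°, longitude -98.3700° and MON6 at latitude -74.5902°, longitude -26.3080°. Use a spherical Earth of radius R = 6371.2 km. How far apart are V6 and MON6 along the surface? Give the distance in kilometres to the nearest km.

2082 km

Δφ = -1.2343°,  Δλ = 72.0620°
a = sin²(Δφ/2) + cos φ₁ cos φ₂ sin²(Δλ/2) = 0.026450
c = 2·arcsin(√a) = 0.326722 rad = 18.7198°
d = R·c = 6371.2 × 0.326722 = 2081.6 km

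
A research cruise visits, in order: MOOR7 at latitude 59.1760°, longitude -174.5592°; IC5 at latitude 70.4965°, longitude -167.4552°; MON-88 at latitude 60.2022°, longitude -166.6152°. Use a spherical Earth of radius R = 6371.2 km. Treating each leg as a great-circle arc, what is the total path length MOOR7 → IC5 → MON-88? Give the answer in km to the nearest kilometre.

2446 km

MOOR7→IC5: c = 0.204162 rad, d = 1300.76 km
IC5→MON-88: c = 0.179769 rad, d = 1145.35 km
Total = 1300.76 + 1145.35 = 2446.10 km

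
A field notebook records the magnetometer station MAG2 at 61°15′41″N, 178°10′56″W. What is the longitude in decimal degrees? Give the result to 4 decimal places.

178.1822°W

178° + 10′/60 + 56″/3600 = 178 + 0.16667 + 0.01556 = 178.1822°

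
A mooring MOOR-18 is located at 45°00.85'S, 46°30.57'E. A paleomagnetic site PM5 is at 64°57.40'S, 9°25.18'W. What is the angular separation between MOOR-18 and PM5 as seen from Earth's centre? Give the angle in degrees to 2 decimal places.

36.06°

MOOR-18: φ = -45.01417°, λ = +46.50950°
PM5: φ = -64.95667°, λ = -9.41967°
Δφ = -19.9425°,  Δλ = -55.9292°
a = sin²(Δφ/2) + cos φ₁ cos φ₂ sin²(Δλ/2) = 0.095784
c = 2·arcsin(√a) = 0.629313 rad = 36.0570°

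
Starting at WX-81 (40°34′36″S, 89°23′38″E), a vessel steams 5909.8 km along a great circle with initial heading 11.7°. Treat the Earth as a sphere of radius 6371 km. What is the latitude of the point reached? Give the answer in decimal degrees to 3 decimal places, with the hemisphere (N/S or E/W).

WX-81: φ = -40.57667°, λ = +89.39389°
δ = d/R = 5909.8/6371 = 0.927609 rad
φ₂ = arcsin(sin φ₁ cos δ + cos φ₁ sin δ cos θ)
   = arcsin(-0.65046·0.59975 + 0.75954·0.80019·0.97922) = 11.83120°
λ₂ = λ₁ + atan2(sin θ sin δ cos φ₁, cos δ − sin φ₁ sin φ₂) = 98.93703°

11.831°N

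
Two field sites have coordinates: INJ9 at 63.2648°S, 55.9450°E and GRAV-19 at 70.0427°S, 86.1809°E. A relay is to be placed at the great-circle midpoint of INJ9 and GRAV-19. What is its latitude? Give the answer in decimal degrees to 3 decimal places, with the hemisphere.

Bx = cos φ₂ cos Δλ = 0.294886,  By = cos φ₂ sin Δλ = 0.171875
φₘ = atan2(sin φ₁ + sin φ₂, √((cos φ₁ + Bx)² + By²)) = -67.36517°
λₘ = λ₁ + atan2(By, cos φ₁ + Bx) = 68.94028°

67.365°S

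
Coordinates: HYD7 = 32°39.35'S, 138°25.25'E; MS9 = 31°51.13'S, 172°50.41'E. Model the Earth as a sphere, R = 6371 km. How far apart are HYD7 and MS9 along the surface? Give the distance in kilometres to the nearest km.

3224 km

HYD7: φ = -32.65583°, λ = +138.42083°
MS9: φ = -31.85217°, λ = +172.84017°
Δφ = 0.8037°,  Δλ = 34.4193°
a = sin²(Δφ/2) + cos φ₁ cos φ₂ sin²(Δλ/2) = 0.062652
c = 2·arcsin(√a) = 0.505987 rad = 28.9909°
d = R·c = 6371 × 0.505987 = 3223.6 km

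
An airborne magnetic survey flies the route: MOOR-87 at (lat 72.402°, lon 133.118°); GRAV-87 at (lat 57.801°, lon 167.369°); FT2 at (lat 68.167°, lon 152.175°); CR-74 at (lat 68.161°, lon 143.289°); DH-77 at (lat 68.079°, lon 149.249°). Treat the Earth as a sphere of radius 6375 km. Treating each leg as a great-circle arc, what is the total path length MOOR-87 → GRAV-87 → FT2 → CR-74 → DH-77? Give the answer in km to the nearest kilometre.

4216 km

MOOR-87→GRAV-87: c = 0.348851 rad, d = 2223.92 km
GRAV-87→FT2: c = 0.216054 rad, d = 1377.34 km
FT2→CR-74: c = 0.057636 rad, d = 367.43 km
CR-74→DH-77: c = 0.038776 rad, d = 247.20 km
Total = 2223.92 + 1377.34 + 367.43 + 247.20 = 4215.89 km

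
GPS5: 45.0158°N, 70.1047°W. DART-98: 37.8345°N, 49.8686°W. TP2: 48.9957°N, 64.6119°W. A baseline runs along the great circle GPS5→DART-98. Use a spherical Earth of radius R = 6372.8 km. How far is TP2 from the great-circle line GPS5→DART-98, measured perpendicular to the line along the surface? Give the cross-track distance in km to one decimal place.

δ₁₃ = central angle GPS5→TP2 = 0.095338 rad  (haversine)
θ₁₃ = bearing GPS5→TP2 = 41.280°,  θ₁₂ = bearing GPS5→DART-98 = 108.335°
dₓₜ = R·arcsin(sin δ₁₃ · sin(θ₁₃ − θ₁₂)) = 6372.8·arcsin(0.09519·sin(-67.054°)) = -559.370 km
|dₓₜ| = 559.370 km

559.4 km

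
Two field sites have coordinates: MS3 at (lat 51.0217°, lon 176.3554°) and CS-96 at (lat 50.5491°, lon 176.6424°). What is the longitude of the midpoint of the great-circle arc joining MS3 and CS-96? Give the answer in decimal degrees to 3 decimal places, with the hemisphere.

Bx = cos φ₂ cos Δλ = 0.635409,  By = cos φ₂ sin Δλ = 0.003183
φₘ = atan2(sin φ₁ + sin φ₂, √((cos φ₁ + Bx)² + By²)) = 50.78549°
λₘ = λ₁ + atan2(By, cos φ₁ + Bx) = 176.49963°

176.500°E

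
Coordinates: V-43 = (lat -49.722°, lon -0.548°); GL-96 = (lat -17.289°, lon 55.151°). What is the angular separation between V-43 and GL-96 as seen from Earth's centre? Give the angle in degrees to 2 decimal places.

54.93°

Δφ = 32.4330°,  Δλ = 55.6990°
a = sin²(Δφ/2) + cos φ₁ cos φ₂ sin²(Δλ/2) = 0.212701
c = 2·arcsin(√a) = 0.958683 rad = 54.9285°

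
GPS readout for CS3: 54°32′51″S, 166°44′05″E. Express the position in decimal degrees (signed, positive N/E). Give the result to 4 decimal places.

-54.5475°, +166.7347°

lat: 54.5475° S → -54.5475°
lon: 166.7347° E → +166.7347°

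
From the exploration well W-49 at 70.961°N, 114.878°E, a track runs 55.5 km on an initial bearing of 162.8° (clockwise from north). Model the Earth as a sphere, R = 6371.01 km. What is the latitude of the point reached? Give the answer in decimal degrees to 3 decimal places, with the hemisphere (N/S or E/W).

70.484°N

δ = d/R = 55.5/6371.01 = 0.008711 rad
φ₂ = arcsin(sin φ₁ cos δ + cos φ₁ sin δ cos θ)
   = arcsin(0.94530·0.99996 + 0.32621·0.00871·-0.95528) = 70.48366°
λ₂ = λ₁ + atan2(sin θ sin δ cos φ₁, cos δ − sin φ₁ sin φ₂) = 115.31980°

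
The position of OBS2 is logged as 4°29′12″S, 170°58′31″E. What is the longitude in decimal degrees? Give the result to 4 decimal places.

170.9753°E

170° + 58′/60 + 31″/3600 = 170 + 0.96667 + 0.00861 = 170.9753°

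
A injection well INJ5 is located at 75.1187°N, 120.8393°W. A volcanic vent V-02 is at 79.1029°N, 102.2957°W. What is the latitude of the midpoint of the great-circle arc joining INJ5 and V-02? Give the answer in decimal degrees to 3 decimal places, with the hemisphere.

77.270°N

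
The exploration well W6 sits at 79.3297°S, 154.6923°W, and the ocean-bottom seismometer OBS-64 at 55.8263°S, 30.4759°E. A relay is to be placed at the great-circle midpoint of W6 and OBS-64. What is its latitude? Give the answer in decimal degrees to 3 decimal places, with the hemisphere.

78.214°S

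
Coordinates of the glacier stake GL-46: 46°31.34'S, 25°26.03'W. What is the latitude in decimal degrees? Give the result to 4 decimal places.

46.5223°S

46° + 31.34′/60 = 46 + 0.52233 = 46.5223°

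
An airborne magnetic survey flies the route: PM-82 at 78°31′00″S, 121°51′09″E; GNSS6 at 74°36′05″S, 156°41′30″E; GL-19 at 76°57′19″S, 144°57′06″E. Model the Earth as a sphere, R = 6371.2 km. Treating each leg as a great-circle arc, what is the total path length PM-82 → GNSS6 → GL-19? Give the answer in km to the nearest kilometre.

1393 km

PM-82: φ = -78.51667°, λ = +121.85250°
GNSS6: φ = -74.60139°, λ = +156.69167°
GL-19: φ = -76.95528°, λ = +144.95167°
PM-82→GNSS6: c = 0.153834 rad, d = 980.11 km
GNSS6→GL-19: c = 0.064781 rad, d = 412.73 km
Total = 980.11 + 412.73 = 1392.84 km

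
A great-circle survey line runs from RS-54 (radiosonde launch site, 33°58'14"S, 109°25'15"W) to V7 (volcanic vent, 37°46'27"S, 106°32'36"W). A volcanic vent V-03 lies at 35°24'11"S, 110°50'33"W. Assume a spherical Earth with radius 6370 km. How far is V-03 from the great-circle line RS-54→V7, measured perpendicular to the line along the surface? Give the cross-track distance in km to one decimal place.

192.5 km

RS-54: φ = -33.97056°, λ = -109.42083°
V7: φ = -37.77417°, λ = -106.54333°
V-03: φ = -35.40306°, λ = -110.84250°
δ₁₃ = central angle RS-54→V-03 = 0.032269 rad  (haversine)
θ₁₃ = bearing RS-54→V-03 = 218.814°,  θ₁₂ = bearing RS-54→V7 = 149.324°
dₓₜ = R·arcsin(sin δ₁₃ · sin(θ₁₃ − θ₁₂)) = 6370·arcsin(0.03226·sin(69.490°)) = 192.521 km
|dₓₜ| = 192.521 km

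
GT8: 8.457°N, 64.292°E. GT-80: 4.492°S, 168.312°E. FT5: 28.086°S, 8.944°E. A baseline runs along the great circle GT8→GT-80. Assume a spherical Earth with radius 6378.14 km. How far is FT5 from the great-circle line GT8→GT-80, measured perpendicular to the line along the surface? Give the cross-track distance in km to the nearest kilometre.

δ₁₃ = central angle GT8→FT5 = 1.129689 rad  (haversine)
θ₁₃ = bearing GT8→FT5 = 233.377°,  θ₁₂ = bearing GT8→GT-80 = 92.483°
dₓₜ = R·arcsin(sin δ₁₃ · sin(θ₁₃ − θ₁₂)) = 6378.14·arcsin(0.90428·sin(140.893°)) = 3871.414 km
|dₓₜ| = 3871.414 km

3871 km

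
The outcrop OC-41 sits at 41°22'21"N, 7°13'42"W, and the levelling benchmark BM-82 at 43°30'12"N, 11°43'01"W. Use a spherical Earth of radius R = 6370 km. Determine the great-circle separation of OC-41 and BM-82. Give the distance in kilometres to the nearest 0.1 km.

437.8 km

OC-41: φ = +41.37250°, λ = -7.22833°
BM-82: φ = +43.50333°, λ = -11.71694°
Δφ = 2.1308°,  Δλ = -4.4886°
a = sin²(Δφ/2) + cos φ₁ cos φ₂ sin²(Δλ/2) = 0.001180
c = 2·arcsin(√a) = 0.068729 rad = 3.9379°
d = R·c = 6370 × 0.068729 = 437.8 km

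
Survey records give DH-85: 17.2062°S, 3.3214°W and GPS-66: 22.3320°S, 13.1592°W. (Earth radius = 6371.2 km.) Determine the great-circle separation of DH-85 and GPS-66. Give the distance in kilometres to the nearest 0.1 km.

1176.2 km

Δφ = -5.1258°,  Δλ = -9.8378°
a = sin²(Δφ/2) + cos φ₁ cos φ₂ sin²(Δλ/2) = 0.008496
c = 2·arcsin(√a) = 0.184610 rad = 10.5774°
d = R·c = 6371.2 × 0.184610 = 1176.2 km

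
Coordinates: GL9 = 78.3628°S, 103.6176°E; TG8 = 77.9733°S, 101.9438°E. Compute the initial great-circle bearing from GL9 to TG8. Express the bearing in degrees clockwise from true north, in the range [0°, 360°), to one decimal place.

Δλ = -1.6738°
y = sin Δλ · cos φ₂ = -0.006086
x = cos φ₁ sin φ₂ − sin φ₁ cos φ₂ cos Δλ = 0.006711
θ = atan2(y, x) = -42.2054° → 317.7946° (mod 360°)

317.8°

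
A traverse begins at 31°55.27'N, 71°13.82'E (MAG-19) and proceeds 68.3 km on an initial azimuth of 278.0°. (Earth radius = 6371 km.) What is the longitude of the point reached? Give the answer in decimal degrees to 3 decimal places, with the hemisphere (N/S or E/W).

70.513°E

MAG-19: φ = +31.92117°, λ = +71.23033°
δ = d/R = 68.3/6371 = 0.010720 rad
φ₂ = arcsin(sin φ₁ cos δ + cos φ₁ sin δ cos θ)
   = arcsin(0.52875·0.99994 + 0.84878·0.01072·0.13917) = 32.00464°
λ₂ = λ₁ + atan2(sin θ sin δ cos φ₁, cos δ − sin φ₁ sin φ₂) = 70.51305°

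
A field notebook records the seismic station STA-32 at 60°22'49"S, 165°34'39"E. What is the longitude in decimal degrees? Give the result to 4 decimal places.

165.5775°E

165° + 34′/60 + 39″/3600 = 165 + 0.56667 + 0.01083 = 165.5775°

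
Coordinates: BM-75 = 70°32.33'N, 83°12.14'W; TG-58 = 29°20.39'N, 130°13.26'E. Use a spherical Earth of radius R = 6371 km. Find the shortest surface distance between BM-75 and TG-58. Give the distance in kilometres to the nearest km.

BM-75: φ = +70.53883°, λ = -83.20233°
TG-58: φ = +29.33983°, λ = +130.22100°
Δφ = -41.1990°,  Δλ = -146.5767°
a = sin²(Δφ/2) + cos φ₁ cos φ₂ sin²(Δλ/2) = 0.390204
c = 2·arcsin(√a) = 1.349399 rad = 77.3149°
d = R·c = 6371 × 1.349399 = 8597.0 km

8597 km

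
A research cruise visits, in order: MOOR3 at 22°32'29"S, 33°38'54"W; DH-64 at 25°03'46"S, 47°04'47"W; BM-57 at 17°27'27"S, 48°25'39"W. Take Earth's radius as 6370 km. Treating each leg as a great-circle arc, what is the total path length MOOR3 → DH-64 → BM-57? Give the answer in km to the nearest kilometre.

2251 km

MOOR3: φ = -22.54139°, λ = -33.64833°
DH-64: φ = -25.06278°, λ = -47.07972°
BM-57: φ = -17.45750°, λ = -48.42750°
MOOR3→DH-64: c = 0.218846 rad, d = 1394.05 km
DH-64→BM-57: c = 0.134531 rad, d = 856.97 km
Total = 1394.05 + 856.97 = 2251.01 km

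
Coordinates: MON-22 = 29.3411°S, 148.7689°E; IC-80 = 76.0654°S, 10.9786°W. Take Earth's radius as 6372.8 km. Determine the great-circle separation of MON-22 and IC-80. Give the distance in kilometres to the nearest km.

8211 km

Δφ = -46.7243°,  Δλ = -159.7475°
a = sin²(Δφ/2) + cos φ₁ cos φ₂ sin²(Δλ/2) = 0.360678
c = 2·arcsin(√a) = 1.288415 rad = 73.8207°
d = R·c = 6372.8 × 1.288415 = 8210.8 km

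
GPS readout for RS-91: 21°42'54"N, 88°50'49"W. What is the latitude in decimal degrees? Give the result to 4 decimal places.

21.7150°N

21° + 42′/60 + 54″/3600 = 21 + 0.70000 + 0.01500 = 21.7150°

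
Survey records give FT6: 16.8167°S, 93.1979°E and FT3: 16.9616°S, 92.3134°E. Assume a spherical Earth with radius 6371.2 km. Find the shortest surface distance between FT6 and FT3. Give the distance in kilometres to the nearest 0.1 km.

95.5 km

Δφ = -0.1449°,  Δλ = -0.8845°
a = sin²(Δφ/2) + cos φ₁ cos φ₂ sin²(Δλ/2) = 0.000056
c = 2·arcsin(√a) = 0.014987 rad = 0.8587°
d = R·c = 6371.2 × 0.014987 = 95.5 km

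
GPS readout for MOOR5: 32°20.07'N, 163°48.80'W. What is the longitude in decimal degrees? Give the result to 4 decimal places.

163.8133°W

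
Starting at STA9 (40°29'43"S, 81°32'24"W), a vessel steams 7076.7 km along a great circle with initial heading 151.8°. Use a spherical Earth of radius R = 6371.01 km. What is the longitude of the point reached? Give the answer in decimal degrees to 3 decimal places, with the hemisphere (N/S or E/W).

30.936°E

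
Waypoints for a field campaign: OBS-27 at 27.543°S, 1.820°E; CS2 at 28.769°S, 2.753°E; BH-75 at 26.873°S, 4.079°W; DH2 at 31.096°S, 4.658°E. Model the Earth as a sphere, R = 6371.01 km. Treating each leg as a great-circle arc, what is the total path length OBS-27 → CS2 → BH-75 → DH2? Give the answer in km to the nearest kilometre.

1839 km

OBS-27→CS2: c = 0.025768 rad, d = 164.17 km
CS2→BH-75: c = 0.110506 rad, d = 704.04 km
BH-75→DH2: c = 0.152321 rad, d = 970.44 km
Total = 164.17 + 704.04 + 970.44 = 1838.64 km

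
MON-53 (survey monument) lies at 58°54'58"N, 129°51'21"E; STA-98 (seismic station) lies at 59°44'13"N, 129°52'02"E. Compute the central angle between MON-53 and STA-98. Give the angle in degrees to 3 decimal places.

0.821°

MON-53: φ = +58.91611°, λ = +129.85583°
STA-98: φ = +59.73694°, λ = +129.86722°
Δφ = 0.8208°,  Δλ = 0.0114°
a = sin²(Δφ/2) + cos φ₁ cos φ₂ sin²(Δλ/2) = 0.000051
c = 2·arcsin(√a) = 0.014327 rad = 0.8209°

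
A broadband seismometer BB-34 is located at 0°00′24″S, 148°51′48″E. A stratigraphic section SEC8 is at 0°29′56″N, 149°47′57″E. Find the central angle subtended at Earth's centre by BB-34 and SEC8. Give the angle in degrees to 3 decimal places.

BB-34: φ = -0.00667°, λ = +148.86333°
SEC8: φ = +0.49889°, λ = +149.79917°
Δφ = 0.5056°,  Δλ = 0.9358°
a = sin²(Δφ/2) + cos φ₁ cos φ₂ sin²(Δλ/2) = 0.000086
c = 2·arcsin(√a) = 0.018564 rad = 1.0636°

1.064°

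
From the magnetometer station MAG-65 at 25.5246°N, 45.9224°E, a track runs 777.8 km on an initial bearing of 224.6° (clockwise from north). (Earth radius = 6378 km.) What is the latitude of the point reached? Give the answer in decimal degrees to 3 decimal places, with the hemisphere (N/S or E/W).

20.459°N

δ = d/R = 777.8/6378 = 0.121950 rad
φ₂ = arcsin(sin φ₁ cos δ + cos φ₁ sin δ cos θ)
   = arcsin(0.43090·0.99257 + 0.90240·0.12165·-0.71203) = 20.45890°
λ₂ = λ₁ + atan2(sin θ sin δ cos φ₁, cos δ − sin φ₁ sin φ₂) = 40.69169°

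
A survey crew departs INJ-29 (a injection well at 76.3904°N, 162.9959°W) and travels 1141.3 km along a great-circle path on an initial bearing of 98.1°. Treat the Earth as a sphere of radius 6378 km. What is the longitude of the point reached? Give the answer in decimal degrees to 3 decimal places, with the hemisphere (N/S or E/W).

128.447°W

δ = d/R = 1141.3/6378 = 0.178943 rad
φ₂ = arcsin(sin φ₁ cos δ + cos φ₁ sin δ cos θ)
   = arcsin(0.97192·0.98403 + 0.23530·0.17799·-0.14090) = 71.89729°
λ₂ = λ₁ + atan2(sin θ sin δ cos φ₁, cos δ − sin φ₁ sin φ₂) = -128.44675°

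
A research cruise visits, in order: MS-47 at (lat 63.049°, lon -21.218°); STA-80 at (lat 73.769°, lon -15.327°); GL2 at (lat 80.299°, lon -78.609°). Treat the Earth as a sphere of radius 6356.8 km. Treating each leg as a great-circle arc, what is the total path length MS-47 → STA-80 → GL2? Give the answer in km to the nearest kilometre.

2835 km

MS-47→STA-80: c = 0.190662 rad, d = 1212.00 km
STA-80→GL2: c = 0.255295 rad, d = 1622.86 km
Total = 1212.00 + 1622.86 = 2834.86 km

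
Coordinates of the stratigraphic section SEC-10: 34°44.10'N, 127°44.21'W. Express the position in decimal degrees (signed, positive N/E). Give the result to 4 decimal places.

lat: 34.7350° N → +34.7350°
lon: 127.7368° W → -127.7368°

+34.7350°, -127.7368°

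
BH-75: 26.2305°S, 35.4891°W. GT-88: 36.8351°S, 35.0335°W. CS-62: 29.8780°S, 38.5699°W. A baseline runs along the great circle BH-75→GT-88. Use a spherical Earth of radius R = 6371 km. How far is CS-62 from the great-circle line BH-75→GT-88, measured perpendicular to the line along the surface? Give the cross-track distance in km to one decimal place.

311.0 km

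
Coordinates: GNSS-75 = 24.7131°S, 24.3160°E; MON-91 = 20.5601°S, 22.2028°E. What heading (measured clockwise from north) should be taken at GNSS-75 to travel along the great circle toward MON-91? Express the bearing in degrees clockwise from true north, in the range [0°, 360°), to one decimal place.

Δλ = -2.1132°
y = sin Δλ · cos φ₂ = -0.034525
x = cos φ₁ sin φ₂ − sin φ₁ cos φ₂ cos Δλ = 0.072154
θ = atan2(y, x) = -25.5709° → 334.4291° (mod 360°)

334.4°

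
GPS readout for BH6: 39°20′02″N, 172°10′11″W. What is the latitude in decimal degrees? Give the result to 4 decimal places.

39° + 20′/60 + 2″/3600 = 39 + 0.33333 + 0.00056 = 39.3339°

39.3339°N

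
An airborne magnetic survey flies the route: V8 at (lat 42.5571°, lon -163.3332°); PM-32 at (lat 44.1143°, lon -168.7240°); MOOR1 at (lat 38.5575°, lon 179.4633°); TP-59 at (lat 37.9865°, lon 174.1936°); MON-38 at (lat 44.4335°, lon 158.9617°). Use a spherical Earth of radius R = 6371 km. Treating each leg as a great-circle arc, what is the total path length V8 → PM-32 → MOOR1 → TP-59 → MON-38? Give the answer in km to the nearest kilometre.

3554 km

V8→PM-32: c = 0.073615 rad, d = 469.00 km
PM-32→MOOR1: c = 0.182402 rad, d = 1162.08 km
MOOR1→TP-59: c = 0.072881 rad, d = 464.32 km
TP-59→MON-38: c = 0.228949 rad, d = 1458.64 km
Total = 469.00 + 1162.08 + 464.32 + 1458.64 = 3554.04 km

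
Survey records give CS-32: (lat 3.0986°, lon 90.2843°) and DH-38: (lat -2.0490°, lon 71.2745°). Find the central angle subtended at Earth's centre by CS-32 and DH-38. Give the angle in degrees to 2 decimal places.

19.69°

Δφ = -5.1476°,  Δλ = -19.0098°
a = sin²(Δφ/2) + cos φ₁ cos φ₂ sin²(Δλ/2) = 0.029228
c = 2·arcsin(√a) = 0.343611 rad = 19.6875°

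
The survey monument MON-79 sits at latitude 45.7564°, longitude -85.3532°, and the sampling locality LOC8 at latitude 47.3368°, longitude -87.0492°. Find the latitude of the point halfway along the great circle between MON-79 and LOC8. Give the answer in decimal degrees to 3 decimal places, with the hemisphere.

46.550°N

Bx = cos φ₂ cos Δλ = 0.677391,  By = cos φ₂ sin Δλ = -0.020057
φₘ = atan2(sin φ₁ + sin φ₂, √((cos φ₁ + Bx)² + By²)) = 46.54973°
λₘ = λ₁ + atan2(By, cos φ₁ + Bx) = -86.18885°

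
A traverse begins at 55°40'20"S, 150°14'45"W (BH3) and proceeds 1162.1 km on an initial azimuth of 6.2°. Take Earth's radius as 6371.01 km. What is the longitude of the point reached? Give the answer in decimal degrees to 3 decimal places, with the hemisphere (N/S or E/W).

148.651°W

BH3: φ = -55.67222°, λ = -150.24583°
δ = d/R = 1162.1/6371.01 = 0.182404 rad
φ₂ = arcsin(sin φ₁ cos δ + cos φ₁ sin δ cos θ)
   = arcsin(-0.82582·0.98341 + 0.56393·0.18139·0.99415) = -45.26991°
λ₂ = λ₁ + atan2(sin θ sin δ cos φ₁, cos δ − sin φ₁ sin φ₂) = -148.65071°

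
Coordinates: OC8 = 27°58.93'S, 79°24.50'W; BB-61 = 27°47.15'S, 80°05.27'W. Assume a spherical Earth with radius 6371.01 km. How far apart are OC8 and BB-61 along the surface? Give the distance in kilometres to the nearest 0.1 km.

70.3 km

OC8: φ = -27.98217°, λ = -79.40833°
BB-61: φ = -27.78583°, λ = -80.08783°
Δφ = 0.1963°,  Δλ = -0.6795°
a = sin²(Δφ/2) + cos φ₁ cos φ₂ sin²(Δλ/2) = 0.000030
c = 2·arcsin(√a) = 0.011028 rad = 0.6319°
d = R·c = 6371.01 × 0.011028 = 70.3 km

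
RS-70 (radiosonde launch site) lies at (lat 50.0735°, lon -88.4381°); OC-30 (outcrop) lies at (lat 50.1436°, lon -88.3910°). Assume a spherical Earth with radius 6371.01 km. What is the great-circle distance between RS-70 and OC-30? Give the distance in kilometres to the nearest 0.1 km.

Δφ = 0.0701°,  Δλ = 0.0471°
a = sin²(Δφ/2) + cos φ₁ cos φ₂ sin²(Δλ/2) = 0.000000
c = 2·arcsin(√a) = 0.001332 rad = 0.0763°
d = R·c = 6371.01 × 0.001332 = 8.5 km

8.5 km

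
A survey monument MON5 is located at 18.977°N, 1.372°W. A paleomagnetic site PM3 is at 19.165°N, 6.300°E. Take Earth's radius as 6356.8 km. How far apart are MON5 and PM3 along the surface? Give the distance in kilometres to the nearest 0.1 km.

Δφ = 0.1880°,  Δλ = 7.6720°
a = sin²(Δφ/2) + cos φ₁ cos φ₂ sin²(Δλ/2) = 0.004001
c = 2·arcsin(√a) = 0.126585 rad = 7.2528°
d = R·c = 6356.8 × 0.126585 = 804.7 km

804.7 km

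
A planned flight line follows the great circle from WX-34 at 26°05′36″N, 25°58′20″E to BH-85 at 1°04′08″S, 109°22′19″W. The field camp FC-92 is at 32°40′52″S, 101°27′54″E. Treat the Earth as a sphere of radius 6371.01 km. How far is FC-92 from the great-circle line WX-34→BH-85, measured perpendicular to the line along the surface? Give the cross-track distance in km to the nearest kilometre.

1387 km

WX-34: φ = +26.09333°, λ = +25.97222°
BH-85: φ = -1.06889°, λ = -109.37194°
FC-92: φ = -32.68111°, λ = +101.46500°
δ₁₃ = central angle WX-34→FC-92 = 1.618954 rad  (haversine)
θ₁₃ = bearing WX-34→FC-92 = 125.334°,  θ₁₂ = bearing WX-34→BH-85 = 292.846°
dₓₜ = R·arcsin(sin δ₁₃ · sin(θ₁₃ − θ₁₂)) = 6371.01·arcsin(0.99884·sin(-167.513°)) = -1386.906 km
|dₓₜ| = 1386.906 km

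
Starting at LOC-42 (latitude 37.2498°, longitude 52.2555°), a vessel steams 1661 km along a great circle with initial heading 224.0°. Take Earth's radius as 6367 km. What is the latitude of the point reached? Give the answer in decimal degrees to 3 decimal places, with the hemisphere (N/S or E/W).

25.920°N

δ = d/R = 1661/6367 = 0.260876 rad
φ₂ = arcsin(sin φ₁ cos δ + cos φ₁ sin δ cos θ)
   = arcsin(0.60529·0.96616 + 0.79600·0.25793·-0.71934) = 25.92041°
λ₂ = λ₁ + atan2(sin θ sin δ cos φ₁, cos δ − sin φ₁ sin φ₂) = 40.76464°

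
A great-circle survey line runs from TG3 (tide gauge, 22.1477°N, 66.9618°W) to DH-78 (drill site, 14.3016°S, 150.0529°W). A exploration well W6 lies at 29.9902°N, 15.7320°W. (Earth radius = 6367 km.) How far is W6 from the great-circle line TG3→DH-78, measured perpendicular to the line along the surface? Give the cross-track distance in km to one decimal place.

δ₁₃ = central angle TG3→W6 = 0.808227 rad  (haversine)
θ₁₃ = bearing TG3→W6 = 69.053°,  θ₁₂ = bearing TG3→DH-78 = 254.171°
dₓₜ = R·arcsin(sin δ₁₃ · sin(θ₁₃ − θ₁₂)) = 6367·arcsin(0.72306·sin(-185.118°)) = 410.984 km
|dₓₜ| = 410.984 km

411.0 km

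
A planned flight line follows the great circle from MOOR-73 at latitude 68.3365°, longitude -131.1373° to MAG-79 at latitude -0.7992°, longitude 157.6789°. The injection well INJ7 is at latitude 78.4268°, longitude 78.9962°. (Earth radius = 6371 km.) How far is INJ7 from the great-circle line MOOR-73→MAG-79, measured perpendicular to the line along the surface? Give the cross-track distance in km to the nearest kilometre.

3548 km

δ₁₃ = central angle MOOR-73→INJ7 = 0.561566 rad  (haversine)
θ₁₃ = bearing MOOR-73→INJ7 = 349.098°,  θ₁₂ = bearing MOOR-73→MAG-79 = 252.145°
dₓₜ = R·arcsin(sin δ₁₃ · sin(θ₁₃ − θ₁₂)) = 6371·arcsin(0.53251·sin(96.953°)) = 3548.309 km
|dₓₜ| = 3548.309 km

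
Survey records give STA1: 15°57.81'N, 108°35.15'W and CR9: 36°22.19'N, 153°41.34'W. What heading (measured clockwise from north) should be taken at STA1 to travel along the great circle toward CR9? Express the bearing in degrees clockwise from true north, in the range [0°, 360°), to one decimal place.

STA1: φ = +15.96350°, λ = -108.58583°
CR9: φ = +36.36983°, λ = -153.68900°
Δλ = -45.1032°
y = sin Δλ · cos φ₂ = -0.570391
x = cos φ₁ sin φ₂ − sin φ₁ cos φ₂ cos Δλ = 0.413820
θ = atan2(y, x) = -54.0391° → 305.9609° (mod 360°)

306.0°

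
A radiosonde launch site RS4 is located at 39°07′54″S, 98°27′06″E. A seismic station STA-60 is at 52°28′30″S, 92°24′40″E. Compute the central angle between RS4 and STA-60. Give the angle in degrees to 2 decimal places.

13.98°

RS4: φ = -39.13167°, λ = +98.45167°
STA-60: φ = -52.47500°, λ = +92.41111°
Δφ = -13.3433°,  Δλ = -6.0406°
a = sin²(Δφ/2) + cos φ₁ cos φ₂ sin²(Δλ/2) = 0.014809
c = 2·arcsin(√a) = 0.243992 rad = 13.9797°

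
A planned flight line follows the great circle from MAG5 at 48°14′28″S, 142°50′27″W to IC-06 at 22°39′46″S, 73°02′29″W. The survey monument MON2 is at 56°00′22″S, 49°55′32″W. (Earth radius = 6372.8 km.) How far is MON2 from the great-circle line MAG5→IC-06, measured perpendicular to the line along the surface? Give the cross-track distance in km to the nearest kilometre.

3796 km

MAG5: φ = -48.24111°, λ = -142.84083°
IC-06: φ = -22.66278°, λ = -73.04139°
MON2: φ = -56.00611°, λ = -49.92556°
δ₁₃ = central angle MAG5→MON2 = 0.927882 rad  (haversine)
θ₁₃ = bearing MAG5→MON2 = 135.760°,  θ₁₂ = bearing MAG5→IC-06 = 91.251°
dₓₜ = R·arcsin(sin δ₁₃ · sin(θ₁₃ − θ₁₂)) = 6372.8·arcsin(0.80035·sin(44.508°)) = 3796.033 km
|dₓₜ| = 3796.033 km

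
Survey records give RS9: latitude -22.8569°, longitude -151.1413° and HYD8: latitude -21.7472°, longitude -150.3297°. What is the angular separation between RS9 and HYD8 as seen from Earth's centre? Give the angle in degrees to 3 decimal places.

1.340°

Δφ = 1.1097°,  Δλ = 0.8116°
a = sin²(Δφ/2) + cos φ₁ cos φ₂ sin²(Δλ/2) = 0.000137
c = 2·arcsin(√a) = 0.023385 rad = 1.3399°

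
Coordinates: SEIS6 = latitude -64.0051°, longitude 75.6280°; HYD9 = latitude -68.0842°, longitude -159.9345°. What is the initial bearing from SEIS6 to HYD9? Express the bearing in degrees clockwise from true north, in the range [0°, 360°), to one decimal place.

152.7°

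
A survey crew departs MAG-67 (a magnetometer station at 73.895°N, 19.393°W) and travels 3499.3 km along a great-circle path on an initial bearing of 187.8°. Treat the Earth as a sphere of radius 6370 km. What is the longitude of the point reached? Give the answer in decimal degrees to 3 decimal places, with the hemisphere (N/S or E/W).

δ = d/R = 3499.3/6370 = 0.549341 rad
φ₂ = arcsin(sin φ₁ cos δ + cos φ₁ sin δ cos θ)
   = arcsin(0.96075·0.85287 + 0.27740·0.52213·-0.99075) = 42.52419°
λ₂ = λ₁ + atan2(sin θ sin δ cos φ₁, cos δ − sin φ₁ sin φ₂) = -24.91041°

24.910°W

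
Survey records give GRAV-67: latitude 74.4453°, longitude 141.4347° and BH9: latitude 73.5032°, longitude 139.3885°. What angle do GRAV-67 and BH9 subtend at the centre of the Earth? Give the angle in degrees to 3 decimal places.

1.098°

Δφ = -0.9421°,  Δλ = -2.0462°
a = sin²(Δφ/2) + cos φ₁ cos φ₂ sin²(Δλ/2) = 0.000092
c = 2·arcsin(√a) = 0.019170 rad = 1.0983°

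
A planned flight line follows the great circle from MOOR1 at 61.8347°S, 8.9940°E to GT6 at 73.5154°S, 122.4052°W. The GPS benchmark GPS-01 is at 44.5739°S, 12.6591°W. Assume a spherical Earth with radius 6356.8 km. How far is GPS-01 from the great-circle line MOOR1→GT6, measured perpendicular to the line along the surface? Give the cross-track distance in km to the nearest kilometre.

δ₁₃ = central angle MOOR1→GPS-01 = 0.373003 rad  (haversine)
θ₁₃ = bearing MOOR1→GPS-01 = 313.839°,  θ₁₂ = bearing MOOR1→GT6 = 199.004°
dₓₜ = R·arcsin(sin δ₁₃ · sin(θ₁₃ − θ₁₂)) = 6356.8·arcsin(0.36441·sin(114.836°)) = 2142.600 km
|dₓₜ| = 2142.600 km

2143 km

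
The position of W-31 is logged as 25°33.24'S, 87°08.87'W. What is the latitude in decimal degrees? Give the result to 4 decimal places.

25.5540°S

25° + 33.24′/60 = 25 + 0.55400 = 25.5540°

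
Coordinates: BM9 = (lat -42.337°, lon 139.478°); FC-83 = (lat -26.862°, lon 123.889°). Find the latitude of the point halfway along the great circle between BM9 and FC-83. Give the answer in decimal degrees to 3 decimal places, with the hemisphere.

34.846°S

Bx = cos φ₂ cos Δλ = 0.859281,  By = cos φ₂ sin Δλ = -0.239738
φₘ = atan2(sin φ₁ + sin φ₂, √((cos φ₁ + Bx)² + By²)) = -34.84628°
λₘ = λ₁ + atan2(By, cos φ₁ + Bx) = 130.94842°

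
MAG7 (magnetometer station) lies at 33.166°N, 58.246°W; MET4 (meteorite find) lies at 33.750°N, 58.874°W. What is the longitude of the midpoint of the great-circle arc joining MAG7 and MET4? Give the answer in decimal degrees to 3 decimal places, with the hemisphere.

Bx = cos φ₂ cos Δλ = 0.831420,  By = cos φ₂ sin Δλ = -0.009113
φₘ = atan2(sin φ₁ + sin φ₂, √((cos φ₁ + Bx)² + By²)) = 33.45840°
λₘ = λ₁ + atan2(By, cos φ₁ + Bx) = -58.55894°

58.559°W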